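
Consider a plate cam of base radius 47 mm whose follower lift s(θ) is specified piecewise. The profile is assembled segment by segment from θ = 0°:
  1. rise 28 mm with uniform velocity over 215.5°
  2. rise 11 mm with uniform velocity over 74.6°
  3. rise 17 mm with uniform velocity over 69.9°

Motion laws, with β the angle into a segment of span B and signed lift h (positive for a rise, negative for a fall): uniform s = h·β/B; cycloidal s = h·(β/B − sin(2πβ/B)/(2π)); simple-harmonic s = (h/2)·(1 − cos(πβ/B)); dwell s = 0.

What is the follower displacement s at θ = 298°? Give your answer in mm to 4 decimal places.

seg 1 [0°–215.5°] uniform, h=28: full span → s += 28 → s = 28.0000
seg 2 [215.5°–290.1°] uniform, h=11: full span → s += 11 → s = 39.0000
seg 3 [290.1°–360°] uniform, h=17: θ=298° here. β=7.9, B=69.9. 17·7.9/69.9 = 1.9213 → s = 40.9213

40.9213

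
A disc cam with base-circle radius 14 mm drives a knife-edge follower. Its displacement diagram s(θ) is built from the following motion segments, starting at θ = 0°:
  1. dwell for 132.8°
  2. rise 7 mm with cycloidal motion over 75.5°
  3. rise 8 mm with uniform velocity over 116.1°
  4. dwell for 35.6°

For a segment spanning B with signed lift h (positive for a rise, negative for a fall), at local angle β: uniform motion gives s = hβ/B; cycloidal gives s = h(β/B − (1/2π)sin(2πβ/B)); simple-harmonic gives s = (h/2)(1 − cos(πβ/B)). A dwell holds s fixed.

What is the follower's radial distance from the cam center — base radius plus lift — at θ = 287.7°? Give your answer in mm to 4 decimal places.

seg 1 [0°–132.8°] dwell: s stays 0.0000
seg 2 [132.8°–208.3°] cycloidal, h=7: full span → s += 7 → s = 7.0000
seg 3 [208.3°–324.4°] uniform, h=8: θ=287.7° here. β=79.4, B=116.1. 8·79.4/116.1 = 5.4711 → s = 12.4711
radial distance = base radius + s = 14 + 12.4711 = 26.4711

26.4711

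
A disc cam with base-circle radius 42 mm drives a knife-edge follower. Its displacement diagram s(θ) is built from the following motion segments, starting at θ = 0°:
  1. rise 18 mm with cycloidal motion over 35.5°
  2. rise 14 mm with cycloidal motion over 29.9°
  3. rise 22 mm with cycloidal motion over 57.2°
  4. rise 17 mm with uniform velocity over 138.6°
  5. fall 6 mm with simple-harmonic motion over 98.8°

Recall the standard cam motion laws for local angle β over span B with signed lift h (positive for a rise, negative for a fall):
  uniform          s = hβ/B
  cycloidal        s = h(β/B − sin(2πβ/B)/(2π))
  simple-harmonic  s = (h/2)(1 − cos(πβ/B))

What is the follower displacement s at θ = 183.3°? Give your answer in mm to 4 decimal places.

seg 1 [0°–35.5°] cycloidal, h=18: full span → s += 18 → s = 18.0000
seg 2 [35.5°–65.4°] cycloidal, h=14: full span → s += 14 → s = 32.0000
seg 3 [65.4°–122.6°] cycloidal, h=22: full span → s += 22 → s = 54.0000
seg 4 [122.6°–261.2°] uniform, h=17: θ=183.3° here. β=60.7, B=138.6. 17·60.7/138.6 = 7.4452 → s = 61.4452

61.4452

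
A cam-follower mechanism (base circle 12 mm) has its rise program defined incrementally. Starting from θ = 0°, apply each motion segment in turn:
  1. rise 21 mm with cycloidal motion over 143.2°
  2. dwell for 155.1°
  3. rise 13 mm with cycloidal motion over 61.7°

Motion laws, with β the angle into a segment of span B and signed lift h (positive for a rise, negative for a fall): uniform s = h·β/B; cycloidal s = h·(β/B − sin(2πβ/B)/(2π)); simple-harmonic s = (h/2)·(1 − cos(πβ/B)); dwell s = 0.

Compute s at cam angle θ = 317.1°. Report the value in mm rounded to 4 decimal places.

seg 1 [0°–143.2°] cycloidal, h=21: full span → s += 21 → s = 21.0000
seg 2 [143.2°–298.3°] dwell: s stays 21.0000
seg 3 [298.3°–360°] cycloidal, h=13: θ=317.1° here. β=18.8, B=61.7. 13·(0.3047 − sin(2π·0.3047)/(2π)) = 2.0131 → s = 23.0131

23.0131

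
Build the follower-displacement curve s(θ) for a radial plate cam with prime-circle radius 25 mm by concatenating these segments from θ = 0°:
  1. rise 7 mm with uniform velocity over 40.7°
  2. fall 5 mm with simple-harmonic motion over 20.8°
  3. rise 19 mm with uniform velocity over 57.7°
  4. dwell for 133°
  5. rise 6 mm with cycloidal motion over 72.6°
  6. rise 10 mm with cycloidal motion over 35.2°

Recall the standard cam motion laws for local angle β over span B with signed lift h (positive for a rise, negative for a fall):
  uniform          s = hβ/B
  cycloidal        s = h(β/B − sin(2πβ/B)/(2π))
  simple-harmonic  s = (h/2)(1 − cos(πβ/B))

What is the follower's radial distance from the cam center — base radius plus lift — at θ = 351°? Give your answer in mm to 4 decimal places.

seg 1 [0°–40.7°] uniform, h=7: full span → s += 7 → s = 7.0000
seg 2 [40.7°–61.5°] simple-harmonic, h=-5: full span → s += -5 → s = 2.0000
seg 3 [61.5°–119.2°] uniform, h=19: full span → s += 19 → s = 21.0000
seg 4 [119.2°–252.2°] dwell: s stays 21.0000
seg 5 [252.2°–324.8°] cycloidal, h=6: full span → s += 6 → s = 27.0000
seg 6 [324.8°–360°] cycloidal, h=10: θ=351° here. β=26.2, B=35.2. 10·(0.7443 − sin(2π·0.7443)/(2π)) = 9.0337 → s = 36.0337
radial distance = base radius + s = 25 + 36.0337 = 61.0337

61.0337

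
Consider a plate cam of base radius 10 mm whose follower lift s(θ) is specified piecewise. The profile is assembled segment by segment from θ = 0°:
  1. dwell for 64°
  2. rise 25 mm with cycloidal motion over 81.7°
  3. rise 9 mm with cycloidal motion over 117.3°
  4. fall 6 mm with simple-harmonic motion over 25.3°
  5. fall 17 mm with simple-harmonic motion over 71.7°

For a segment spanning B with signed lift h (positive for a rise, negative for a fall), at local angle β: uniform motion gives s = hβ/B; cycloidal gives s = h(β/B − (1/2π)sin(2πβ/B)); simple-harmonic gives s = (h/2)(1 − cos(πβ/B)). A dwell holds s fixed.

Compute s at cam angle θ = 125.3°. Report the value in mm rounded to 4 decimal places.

seg 1 [0°–64°] dwell: s stays 0.0000
seg 2 [64°–145.7°] cycloidal, h=25: θ=125.3° here. β=61.3, B=81.7. 25·(0.7503 − sin(2π·0.7503)/(2π)) = 22.7365 → s = 22.7365

22.7365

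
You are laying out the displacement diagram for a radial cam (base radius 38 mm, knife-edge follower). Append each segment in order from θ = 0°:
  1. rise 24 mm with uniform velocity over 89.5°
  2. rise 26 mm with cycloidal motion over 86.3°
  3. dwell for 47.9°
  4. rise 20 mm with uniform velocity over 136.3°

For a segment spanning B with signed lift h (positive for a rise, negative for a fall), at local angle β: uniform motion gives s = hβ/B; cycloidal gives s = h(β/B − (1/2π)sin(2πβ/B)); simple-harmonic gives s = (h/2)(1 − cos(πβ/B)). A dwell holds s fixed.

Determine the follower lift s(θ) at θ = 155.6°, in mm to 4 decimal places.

seg 1 [0°–89.5°] uniform, h=24: full span → s += 24 → s = 24.0000
seg 2 [89.5°–175.8°] cycloidal, h=26: θ=155.6° here. β=66.1, B=86.3. 26·(0.7659 − sin(2π·0.7659)/(2π)) = 24.0316 → s = 48.0316

48.0316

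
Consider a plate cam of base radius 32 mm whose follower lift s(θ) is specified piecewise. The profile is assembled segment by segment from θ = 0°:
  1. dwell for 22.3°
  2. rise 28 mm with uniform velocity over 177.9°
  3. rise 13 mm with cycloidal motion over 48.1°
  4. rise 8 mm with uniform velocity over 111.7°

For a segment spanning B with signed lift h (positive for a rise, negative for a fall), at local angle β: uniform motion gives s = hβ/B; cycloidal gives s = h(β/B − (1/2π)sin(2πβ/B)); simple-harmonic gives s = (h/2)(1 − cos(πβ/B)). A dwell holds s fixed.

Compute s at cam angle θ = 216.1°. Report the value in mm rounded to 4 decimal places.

seg 1 [0°–22.3°] dwell: s stays 0.0000
seg 2 [22.3°–200.2°] uniform, h=28: full span → s += 28 → s = 28.0000
seg 3 [200.2°–248.3°] cycloidal, h=13: θ=216.1° here. β=15.9, B=48.1. 13·(0.3306 − sin(2π·0.3306)/(2π)) = 2.4877 → s = 30.4877

30.4877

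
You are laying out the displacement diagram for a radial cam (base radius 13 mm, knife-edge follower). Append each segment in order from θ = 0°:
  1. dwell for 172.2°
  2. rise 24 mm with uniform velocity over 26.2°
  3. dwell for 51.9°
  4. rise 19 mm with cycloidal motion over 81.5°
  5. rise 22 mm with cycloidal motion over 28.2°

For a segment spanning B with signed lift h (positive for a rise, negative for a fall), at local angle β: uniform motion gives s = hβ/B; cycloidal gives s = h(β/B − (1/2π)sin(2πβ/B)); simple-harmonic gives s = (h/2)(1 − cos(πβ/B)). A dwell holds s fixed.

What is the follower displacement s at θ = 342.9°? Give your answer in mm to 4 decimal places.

seg 1 [0°–172.2°] dwell: s stays 0.0000
seg 2 [172.2°–198.4°] uniform, h=24: full span → s += 24 → s = 24.0000
seg 3 [198.4°–250.3°] dwell: s stays 24.0000
seg 4 [250.3°–331.8°] cycloidal, h=19: full span → s += 19 → s = 43.0000
seg 5 [331.8°–360°] cycloidal, h=22: θ=342.9° here. β=11.1, B=28.2. 22·(0.3936 − sin(2π·0.3936)/(2π)) = 6.4896 → s = 49.4896

49.4896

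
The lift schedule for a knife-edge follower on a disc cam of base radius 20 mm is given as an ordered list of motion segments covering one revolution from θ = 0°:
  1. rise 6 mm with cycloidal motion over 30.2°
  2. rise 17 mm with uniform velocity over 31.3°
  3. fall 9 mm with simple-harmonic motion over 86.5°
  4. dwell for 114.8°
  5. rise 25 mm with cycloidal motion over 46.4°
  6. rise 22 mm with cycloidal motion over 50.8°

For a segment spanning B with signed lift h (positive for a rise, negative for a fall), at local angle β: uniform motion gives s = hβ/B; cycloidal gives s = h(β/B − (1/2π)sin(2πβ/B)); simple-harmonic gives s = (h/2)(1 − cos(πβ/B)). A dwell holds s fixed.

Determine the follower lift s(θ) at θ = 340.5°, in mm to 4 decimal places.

seg 1 [0°–30.2°] cycloidal, h=6: full span → s += 6 → s = 6.0000
seg 2 [30.2°–61.5°] uniform, h=17: full span → s += 17 → s = 23.0000
seg 3 [61.5°–148°] simple-harmonic, h=-9: full span → s += -9 → s = 14.0000
seg 4 [148°–262.8°] dwell: s stays 14.0000
seg 5 [262.8°–309.2°] cycloidal, h=25: full span → s += 25 → s = 39.0000
seg 6 [309.2°–360°] cycloidal, h=22: θ=340.5° here. β=31.3, B=50.8. 22·(0.6161 − sin(2π·0.6161)/(2π)) = 15.8894 → s = 54.8894

54.8894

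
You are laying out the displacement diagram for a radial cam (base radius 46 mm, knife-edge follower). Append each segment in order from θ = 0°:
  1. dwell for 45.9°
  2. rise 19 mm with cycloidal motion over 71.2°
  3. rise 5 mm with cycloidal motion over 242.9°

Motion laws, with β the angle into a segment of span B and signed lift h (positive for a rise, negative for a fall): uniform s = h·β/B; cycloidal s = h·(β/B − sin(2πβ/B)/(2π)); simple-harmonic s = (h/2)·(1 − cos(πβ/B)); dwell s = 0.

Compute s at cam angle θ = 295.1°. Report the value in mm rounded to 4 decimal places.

seg 1 [0°–45.9°] dwell: s stays 0.0000
seg 2 [45.9°–117.1°] cycloidal, h=19: full span → s += 19 → s = 19.0000
seg 3 [117.1°–360°] cycloidal, h=5: θ=295.1° here. β=178, B=242.9. 5·(0.7328 − sin(2π·0.7328)/(2π)) = 4.4552 → s = 23.4552

23.4552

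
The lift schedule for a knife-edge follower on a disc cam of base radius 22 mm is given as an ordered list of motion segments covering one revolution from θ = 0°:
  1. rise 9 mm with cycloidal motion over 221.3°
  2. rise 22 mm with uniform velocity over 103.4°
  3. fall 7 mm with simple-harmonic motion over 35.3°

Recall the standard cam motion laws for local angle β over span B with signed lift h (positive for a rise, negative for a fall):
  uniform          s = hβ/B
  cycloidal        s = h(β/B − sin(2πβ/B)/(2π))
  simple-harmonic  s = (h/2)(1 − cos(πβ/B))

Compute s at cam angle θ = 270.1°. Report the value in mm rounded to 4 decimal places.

seg 1 [0°–221.3°] cycloidal, h=9: full span → s += 9 → s = 9.0000
seg 2 [221.3°–324.7°] uniform, h=22: θ=270.1° here. β=48.8, B=103.4. 22·48.8/103.4 = 10.3830 → s = 19.3830

19.3830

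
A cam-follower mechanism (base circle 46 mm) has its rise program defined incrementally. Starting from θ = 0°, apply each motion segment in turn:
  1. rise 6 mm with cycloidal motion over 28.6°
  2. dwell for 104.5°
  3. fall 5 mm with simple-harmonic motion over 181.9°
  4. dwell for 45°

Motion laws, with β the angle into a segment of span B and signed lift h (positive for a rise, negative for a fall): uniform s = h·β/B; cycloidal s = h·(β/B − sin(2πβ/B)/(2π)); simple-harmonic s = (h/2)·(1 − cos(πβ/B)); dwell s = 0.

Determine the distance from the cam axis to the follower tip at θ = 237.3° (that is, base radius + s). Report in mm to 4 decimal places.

seg 1 [0°–28.6°] cycloidal, h=6: full span → s += 6 → s = 6.0000
seg 2 [28.6°–133.1°] dwell: s stays 6.0000
seg 3 [133.1°–315°] simple-harmonic, h=-5: θ=237.3° here. β=104.2, B=181.9. -5/2·(1 − cos(π·0.5728)) = -3.0671 → s = 2.9329
radial distance = base radius + s = 46 + 2.9329 = 48.9329

48.9329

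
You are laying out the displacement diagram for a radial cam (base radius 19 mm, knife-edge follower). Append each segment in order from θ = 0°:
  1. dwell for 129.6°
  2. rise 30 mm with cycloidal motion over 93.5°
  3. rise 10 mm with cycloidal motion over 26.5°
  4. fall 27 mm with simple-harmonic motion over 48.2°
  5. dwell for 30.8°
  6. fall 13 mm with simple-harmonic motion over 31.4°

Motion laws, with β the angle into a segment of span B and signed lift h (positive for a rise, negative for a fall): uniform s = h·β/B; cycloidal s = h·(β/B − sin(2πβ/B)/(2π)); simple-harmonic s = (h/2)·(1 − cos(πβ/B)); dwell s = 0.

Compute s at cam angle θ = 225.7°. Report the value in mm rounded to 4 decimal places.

seg 1 [0°–129.6°] dwell: s stays 0.0000
seg 2 [129.6°–223.1°] cycloidal, h=30: full span → s += 30 → s = 30.0000
seg 3 [223.1°–249.6°] cycloidal, h=10: θ=225.7° here. β=2.6, B=26.5. 10·(0.0981 − sin(2π·0.0981)/(2π)) = 0.0610 → s = 30.0610

30.0610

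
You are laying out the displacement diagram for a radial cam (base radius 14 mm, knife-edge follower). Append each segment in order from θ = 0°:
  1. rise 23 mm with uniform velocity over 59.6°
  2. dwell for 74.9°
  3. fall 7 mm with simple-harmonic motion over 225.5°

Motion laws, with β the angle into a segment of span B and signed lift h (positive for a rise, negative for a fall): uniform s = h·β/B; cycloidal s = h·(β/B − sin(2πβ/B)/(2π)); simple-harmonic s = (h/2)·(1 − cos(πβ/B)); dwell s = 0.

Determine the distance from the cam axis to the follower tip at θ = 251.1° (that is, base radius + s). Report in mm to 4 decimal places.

seg 1 [0°–59.6°] uniform, h=23: full span → s += 23 → s = 23.0000
seg 2 [59.6°–134.5°] dwell: s stays 23.0000
seg 3 [134.5°–360°] simple-harmonic, h=-7: θ=251.1° here. β=116.6, B=225.5. -7/2·(1 − cos(π·0.5171)) = -3.6876 → s = 19.3124
radial distance = base radius + s = 14 + 19.3124 = 33.3124

33.3124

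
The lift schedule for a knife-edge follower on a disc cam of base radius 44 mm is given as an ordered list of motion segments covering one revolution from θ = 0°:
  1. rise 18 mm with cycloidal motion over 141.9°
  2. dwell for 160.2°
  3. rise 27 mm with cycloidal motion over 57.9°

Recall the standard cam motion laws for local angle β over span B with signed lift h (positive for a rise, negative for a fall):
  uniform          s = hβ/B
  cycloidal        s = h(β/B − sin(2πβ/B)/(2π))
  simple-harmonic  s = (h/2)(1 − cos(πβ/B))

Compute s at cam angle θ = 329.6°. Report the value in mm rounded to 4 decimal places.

seg 1 [0°–141.9°] cycloidal, h=18: full span → s += 18 → s = 18.0000
seg 2 [141.9°–302.1°] dwell: s stays 18.0000
seg 3 [302.1°–360°] cycloidal, h=27: θ=329.6° here. β=27.5, B=57.9. 27·(0.4750 − sin(2π·0.4750)/(2π)) = 12.1505 → s = 30.1505

30.1505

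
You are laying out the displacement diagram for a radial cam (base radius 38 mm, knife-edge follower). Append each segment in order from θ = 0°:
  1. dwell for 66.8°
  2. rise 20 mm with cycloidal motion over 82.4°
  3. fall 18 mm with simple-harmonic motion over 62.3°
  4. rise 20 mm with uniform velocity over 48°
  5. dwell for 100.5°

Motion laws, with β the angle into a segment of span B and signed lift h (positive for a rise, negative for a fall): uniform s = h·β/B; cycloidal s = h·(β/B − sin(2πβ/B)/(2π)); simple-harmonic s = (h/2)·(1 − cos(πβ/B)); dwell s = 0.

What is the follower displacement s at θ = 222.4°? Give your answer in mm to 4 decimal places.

seg 1 [0°–66.8°] dwell: s stays 0.0000
seg 2 [66.8°–149.2°] cycloidal, h=20: full span → s += 20 → s = 20.0000
seg 3 [149.2°–211.5°] simple-harmonic, h=-18: full span → s += -18 → s = 2.0000
seg 4 [211.5°–259.5°] uniform, h=20: θ=222.4° here. β=10.9, B=48. 20·10.9/48 = 4.5417 → s = 6.5417

6.5417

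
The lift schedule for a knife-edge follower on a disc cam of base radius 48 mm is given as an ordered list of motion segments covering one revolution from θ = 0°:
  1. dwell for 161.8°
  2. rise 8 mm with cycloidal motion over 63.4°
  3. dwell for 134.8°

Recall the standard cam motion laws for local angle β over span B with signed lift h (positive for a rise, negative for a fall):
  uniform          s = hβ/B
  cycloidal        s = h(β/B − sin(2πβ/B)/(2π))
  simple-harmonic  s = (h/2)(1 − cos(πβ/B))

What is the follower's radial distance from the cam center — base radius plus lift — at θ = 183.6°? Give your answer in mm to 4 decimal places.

seg 1 [0°–161.8°] dwell: s stays 0.0000
seg 2 [161.8°–225.2°] cycloidal, h=8: θ=183.6° here. β=21.8, B=63.4. 8·(0.3438 − sin(2π·0.3438)/(2π)) = 1.6926 → s = 1.6926
radial distance = base radius + s = 48 + 1.6926 = 49.6926

49.6926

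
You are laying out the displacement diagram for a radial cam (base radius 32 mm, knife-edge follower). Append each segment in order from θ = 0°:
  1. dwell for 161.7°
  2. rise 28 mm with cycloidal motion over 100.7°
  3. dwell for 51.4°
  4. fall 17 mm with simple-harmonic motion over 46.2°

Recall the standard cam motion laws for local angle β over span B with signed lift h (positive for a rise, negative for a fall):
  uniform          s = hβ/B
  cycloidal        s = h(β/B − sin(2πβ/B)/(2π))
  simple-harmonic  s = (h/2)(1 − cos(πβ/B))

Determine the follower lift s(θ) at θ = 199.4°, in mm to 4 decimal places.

seg 1 [0°–161.7°] dwell: s stays 0.0000
seg 2 [161.7°–262.4°] cycloidal, h=28: θ=199.4° here. β=37.7, B=100.7. 28·(0.3744 − sin(2π·0.3744)/(2π)) = 7.3193 → s = 7.3193

7.3193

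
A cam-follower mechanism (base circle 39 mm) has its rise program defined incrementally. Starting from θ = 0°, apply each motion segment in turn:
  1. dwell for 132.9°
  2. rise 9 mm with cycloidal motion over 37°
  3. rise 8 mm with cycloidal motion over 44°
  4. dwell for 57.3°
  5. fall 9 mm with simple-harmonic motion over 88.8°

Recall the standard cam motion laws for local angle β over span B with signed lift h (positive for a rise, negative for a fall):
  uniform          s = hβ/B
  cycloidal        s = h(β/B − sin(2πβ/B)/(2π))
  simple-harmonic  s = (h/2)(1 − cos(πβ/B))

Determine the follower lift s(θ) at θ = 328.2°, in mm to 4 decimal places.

seg 1 [0°–132.9°] dwell: s stays 0.0000
seg 2 [132.9°–169.9°] cycloidal, h=9: full span → s += 9 → s = 9.0000
seg 3 [169.9°–213.9°] cycloidal, h=8: full span → s += 8 → s = 17.0000
seg 4 [213.9°–271.2°] dwell: s stays 17.0000
seg 5 [271.2°–360°] simple-harmonic, h=-9: θ=328.2° here. β=57, B=88.8. -9/2·(1 − cos(π·0.6419)) = -6.4402 → s = 10.5598

10.5598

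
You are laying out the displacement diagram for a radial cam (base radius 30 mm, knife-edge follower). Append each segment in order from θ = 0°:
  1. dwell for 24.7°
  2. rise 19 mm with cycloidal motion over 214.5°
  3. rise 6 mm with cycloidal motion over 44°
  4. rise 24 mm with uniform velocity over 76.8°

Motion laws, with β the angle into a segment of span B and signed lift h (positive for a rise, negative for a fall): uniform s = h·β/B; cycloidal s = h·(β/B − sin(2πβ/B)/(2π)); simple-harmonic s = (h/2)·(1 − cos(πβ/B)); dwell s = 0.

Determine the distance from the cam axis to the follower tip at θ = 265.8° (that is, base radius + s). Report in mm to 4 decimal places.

seg 1 [0°–24.7°] dwell: s stays 0.0000
seg 2 [24.7°–239.2°] cycloidal, h=19: full span → s += 19 → s = 19.0000
seg 3 [239.2°–283.2°] cycloidal, h=6: θ=265.8° here. β=26.6, B=44. 6·(0.6045 − sin(2π·0.6045)/(2π)) = 4.2104 → s = 23.2104
radial distance = base radius + s = 30 + 23.2104 = 53.2104

53.2104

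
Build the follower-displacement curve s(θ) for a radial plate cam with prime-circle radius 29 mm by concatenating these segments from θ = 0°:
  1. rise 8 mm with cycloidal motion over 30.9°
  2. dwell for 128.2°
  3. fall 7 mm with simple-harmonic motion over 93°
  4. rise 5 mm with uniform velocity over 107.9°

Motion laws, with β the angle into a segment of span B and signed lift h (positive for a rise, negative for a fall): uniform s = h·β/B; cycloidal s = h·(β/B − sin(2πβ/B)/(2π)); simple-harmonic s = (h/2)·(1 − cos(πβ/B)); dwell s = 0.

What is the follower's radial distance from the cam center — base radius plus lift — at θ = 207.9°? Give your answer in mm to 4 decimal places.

seg 1 [0°–30.9°] cycloidal, h=8: full span → s += 8 → s = 8.0000
seg 2 [30.9°–159.1°] dwell: s stays 8.0000
seg 3 [159.1°–252.1°] simple-harmonic, h=-7: θ=207.9° here. β=48.8, B=93. -7/2·(1 − cos(π·0.5247)) = -3.7717 → s = 4.2283
radial distance = base radius + s = 29 + 4.2283 = 33.2283

33.2283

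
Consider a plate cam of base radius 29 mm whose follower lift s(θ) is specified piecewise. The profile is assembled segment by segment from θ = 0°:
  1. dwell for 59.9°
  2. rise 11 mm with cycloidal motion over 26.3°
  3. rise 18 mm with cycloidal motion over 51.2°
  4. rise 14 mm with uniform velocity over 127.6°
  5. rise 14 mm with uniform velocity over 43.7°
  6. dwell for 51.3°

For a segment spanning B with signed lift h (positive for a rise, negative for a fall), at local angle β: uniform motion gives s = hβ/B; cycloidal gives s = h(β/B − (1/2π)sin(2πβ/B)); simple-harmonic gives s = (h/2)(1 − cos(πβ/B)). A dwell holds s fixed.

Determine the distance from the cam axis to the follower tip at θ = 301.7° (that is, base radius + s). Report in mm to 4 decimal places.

seg 1 [0°–59.9°] dwell: s stays 0.0000
seg 2 [59.9°–86.2°] cycloidal, h=11: full span → s += 11 → s = 11.0000
seg 3 [86.2°–137.4°] cycloidal, h=18: full span → s += 18 → s = 29.0000
seg 4 [137.4°–265°] uniform, h=14: full span → s += 14 → s = 43.0000
seg 5 [265°–308.7°] uniform, h=14: θ=301.7° here. β=36.7, B=43.7. 14·36.7/43.7 = 11.7574 → s = 54.7574
radial distance = base radius + s = 29 + 54.7574 = 83.7574

83.7574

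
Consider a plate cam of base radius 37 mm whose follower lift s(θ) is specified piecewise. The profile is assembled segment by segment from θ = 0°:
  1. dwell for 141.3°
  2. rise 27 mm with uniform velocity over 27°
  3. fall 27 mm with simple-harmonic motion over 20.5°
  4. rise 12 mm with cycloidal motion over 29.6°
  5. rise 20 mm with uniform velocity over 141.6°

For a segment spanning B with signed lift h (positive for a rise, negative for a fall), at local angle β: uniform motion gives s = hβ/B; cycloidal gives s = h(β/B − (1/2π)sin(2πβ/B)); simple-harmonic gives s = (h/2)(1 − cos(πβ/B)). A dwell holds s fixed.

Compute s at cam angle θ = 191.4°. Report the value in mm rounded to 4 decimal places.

seg 1 [0°–141.3°] dwell: s stays 0.0000
seg 2 [141.3°–168.3°] uniform, h=27: full span → s += 27 → s = 27.0000
seg 3 [168.3°–188.8°] simple-harmonic, h=-27: full span → s += -27 → s = 0.0000
seg 4 [188.8°–218.4°] cycloidal, h=12: θ=191.4° here. β=2.6, B=29.6. 12·(0.0878 − sin(2π·0.0878)/(2π)) = 0.0527 → s = 0.0527

0.0527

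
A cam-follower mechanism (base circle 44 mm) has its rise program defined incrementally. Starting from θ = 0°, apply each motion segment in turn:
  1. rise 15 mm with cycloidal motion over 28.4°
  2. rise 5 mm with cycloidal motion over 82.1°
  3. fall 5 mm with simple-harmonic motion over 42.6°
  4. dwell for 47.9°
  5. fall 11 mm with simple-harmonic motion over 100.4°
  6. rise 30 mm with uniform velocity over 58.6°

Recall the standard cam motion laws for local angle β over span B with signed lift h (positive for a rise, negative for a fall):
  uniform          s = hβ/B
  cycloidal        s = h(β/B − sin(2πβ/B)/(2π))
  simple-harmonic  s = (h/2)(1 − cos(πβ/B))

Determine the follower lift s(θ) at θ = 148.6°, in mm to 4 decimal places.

seg 1 [0°–28.4°] cycloidal, h=15: full span → s += 15 → s = 15.0000
seg 2 [28.4°–110.5°] cycloidal, h=5: full span → s += 5 → s = 20.0000
seg 3 [110.5°–153.1°] simple-harmonic, h=-5: θ=148.6° here. β=38.1, B=42.6. -5/2·(1 − cos(π·0.8944)) = -4.8636 → s = 15.1364

15.1364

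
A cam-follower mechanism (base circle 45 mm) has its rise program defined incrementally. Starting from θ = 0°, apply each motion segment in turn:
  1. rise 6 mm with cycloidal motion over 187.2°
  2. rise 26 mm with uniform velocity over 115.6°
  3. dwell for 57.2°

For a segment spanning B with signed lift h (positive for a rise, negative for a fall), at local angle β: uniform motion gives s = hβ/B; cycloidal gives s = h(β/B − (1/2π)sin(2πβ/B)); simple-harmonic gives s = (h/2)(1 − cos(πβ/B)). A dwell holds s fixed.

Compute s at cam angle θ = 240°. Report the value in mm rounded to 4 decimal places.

seg 1 [0°–187.2°] cycloidal, h=6: full span → s += 6 → s = 6.0000
seg 2 [187.2°–302.8°] uniform, h=26: θ=240° here. β=52.8, B=115.6. 26·52.8/115.6 = 11.8754 → s = 17.8754

17.8754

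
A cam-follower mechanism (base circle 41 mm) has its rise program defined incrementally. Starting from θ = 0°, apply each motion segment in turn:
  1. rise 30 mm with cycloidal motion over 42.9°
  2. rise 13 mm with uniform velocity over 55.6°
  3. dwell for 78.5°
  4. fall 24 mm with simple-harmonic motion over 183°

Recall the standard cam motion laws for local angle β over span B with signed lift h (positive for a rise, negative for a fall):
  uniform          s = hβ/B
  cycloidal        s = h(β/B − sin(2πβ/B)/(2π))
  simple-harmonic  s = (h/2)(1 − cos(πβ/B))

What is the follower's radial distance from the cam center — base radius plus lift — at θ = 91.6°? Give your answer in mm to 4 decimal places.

seg 1 [0°–42.9°] cycloidal, h=30: full span → s += 30 → s = 30.0000
seg 2 [42.9°–98.5°] uniform, h=13: θ=91.6° here. β=48.7, B=55.6. 13·48.7/55.6 = 11.3867 → s = 41.3867
radial distance = base radius + s = 41 + 41.3867 = 82.3867

82.3867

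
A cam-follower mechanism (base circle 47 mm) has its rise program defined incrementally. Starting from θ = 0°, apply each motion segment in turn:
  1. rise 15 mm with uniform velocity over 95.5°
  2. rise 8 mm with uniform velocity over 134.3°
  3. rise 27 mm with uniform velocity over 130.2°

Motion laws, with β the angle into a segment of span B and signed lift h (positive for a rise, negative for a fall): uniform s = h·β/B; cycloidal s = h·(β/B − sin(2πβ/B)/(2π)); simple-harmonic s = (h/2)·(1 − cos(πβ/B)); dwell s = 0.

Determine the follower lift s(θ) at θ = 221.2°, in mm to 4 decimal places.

seg 1 [0°–95.5°] uniform, h=15: full span → s += 15 → s = 15.0000
seg 2 [95.5°–229.8°] uniform, h=8: θ=221.2° here. β=125.7, B=134.3. 8·125.7/134.3 = 7.4877 → s = 22.4877

22.4877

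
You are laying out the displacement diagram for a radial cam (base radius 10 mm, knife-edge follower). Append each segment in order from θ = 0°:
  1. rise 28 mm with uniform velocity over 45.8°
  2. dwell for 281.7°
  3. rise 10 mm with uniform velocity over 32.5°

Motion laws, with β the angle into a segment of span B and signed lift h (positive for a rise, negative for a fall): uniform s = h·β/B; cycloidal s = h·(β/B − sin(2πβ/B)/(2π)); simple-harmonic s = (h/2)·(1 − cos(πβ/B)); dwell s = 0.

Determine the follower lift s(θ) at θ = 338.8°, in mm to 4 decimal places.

seg 1 [0°–45.8°] uniform, h=28: full span → s += 28 → s = 28.0000
seg 2 [45.8°–327.5°] dwell: s stays 28.0000
seg 3 [327.5°–360°] uniform, h=10: θ=338.8° here. β=11.3, B=32.5. 10·11.3/32.5 = 3.4769 → s = 31.4769

31.4769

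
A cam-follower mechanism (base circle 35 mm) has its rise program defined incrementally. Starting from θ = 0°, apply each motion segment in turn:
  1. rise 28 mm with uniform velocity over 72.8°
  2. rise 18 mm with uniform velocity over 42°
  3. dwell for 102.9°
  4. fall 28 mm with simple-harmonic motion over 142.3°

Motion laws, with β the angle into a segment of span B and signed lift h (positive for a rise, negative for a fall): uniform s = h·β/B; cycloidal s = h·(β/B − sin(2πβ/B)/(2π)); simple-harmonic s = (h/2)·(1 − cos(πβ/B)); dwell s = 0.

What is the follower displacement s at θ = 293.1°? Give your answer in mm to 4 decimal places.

seg 1 [0°–72.8°] uniform, h=28: full span → s += 28 → s = 28.0000
seg 2 [72.8°–114.8°] uniform, h=18: full span → s += 18 → s = 46.0000
seg 3 [114.8°–217.7°] dwell: s stays 46.0000
seg 4 [217.7°–360°] simple-harmonic, h=-28: θ=293.1° here. β=75.4, B=142.3. -28/2·(1 − cos(π·0.5299)) = -15.3117 → s = 30.6883

30.6883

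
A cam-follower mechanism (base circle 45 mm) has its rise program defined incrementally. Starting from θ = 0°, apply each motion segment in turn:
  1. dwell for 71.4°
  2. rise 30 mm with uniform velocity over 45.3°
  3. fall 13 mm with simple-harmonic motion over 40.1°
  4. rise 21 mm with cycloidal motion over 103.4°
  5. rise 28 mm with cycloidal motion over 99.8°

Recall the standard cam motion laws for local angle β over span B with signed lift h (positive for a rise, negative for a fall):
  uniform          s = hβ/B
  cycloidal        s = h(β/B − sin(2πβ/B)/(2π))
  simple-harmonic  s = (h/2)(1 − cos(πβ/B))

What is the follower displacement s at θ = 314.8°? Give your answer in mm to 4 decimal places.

seg 1 [0°–71.4°] dwell: s stays 0.0000
seg 2 [71.4°–116.7°] uniform, h=30: full span → s += 30 → s = 30.0000
seg 3 [116.7°–156.8°] simple-harmonic, h=-13: full span → s += -13 → s = 17.0000
seg 4 [156.8°–260.2°] cycloidal, h=21: full span → s += 21 → s = 38.0000
seg 5 [260.2°–360°] cycloidal, h=28: θ=314.8° here. β=54.6, B=99.8. 28·(0.5471 − sin(2π·0.5471)/(2π)) = 16.6181 → s = 54.6181

54.6181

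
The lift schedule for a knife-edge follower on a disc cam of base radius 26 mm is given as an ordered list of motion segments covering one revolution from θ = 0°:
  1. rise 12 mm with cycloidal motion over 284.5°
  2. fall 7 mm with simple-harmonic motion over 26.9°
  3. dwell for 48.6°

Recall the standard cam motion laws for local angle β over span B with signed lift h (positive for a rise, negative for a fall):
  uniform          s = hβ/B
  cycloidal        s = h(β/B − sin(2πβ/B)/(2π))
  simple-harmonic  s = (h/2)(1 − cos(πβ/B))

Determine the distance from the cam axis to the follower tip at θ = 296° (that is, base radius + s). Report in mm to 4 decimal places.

seg 1 [0°–284.5°] cycloidal, h=12: full span → s += 12 → s = 12.0000
seg 2 [284.5°–311.4°] simple-harmonic, h=-7: θ=296° here. β=11.5, B=26.9. -7/2·(1 − cos(π·0.4275)) = -2.7098 → s = 9.2902
radial distance = base radius + s = 26 + 9.2902 = 35.2902

35.2902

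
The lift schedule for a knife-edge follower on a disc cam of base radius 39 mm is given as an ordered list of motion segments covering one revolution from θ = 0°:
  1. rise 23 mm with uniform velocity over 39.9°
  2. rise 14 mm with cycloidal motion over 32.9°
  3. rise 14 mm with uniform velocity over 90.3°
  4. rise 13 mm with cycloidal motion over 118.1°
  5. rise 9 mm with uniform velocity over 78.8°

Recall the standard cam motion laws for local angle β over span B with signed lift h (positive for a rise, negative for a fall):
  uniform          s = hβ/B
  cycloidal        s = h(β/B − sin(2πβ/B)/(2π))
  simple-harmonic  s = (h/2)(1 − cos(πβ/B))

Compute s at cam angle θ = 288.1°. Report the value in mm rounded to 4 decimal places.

seg 1 [0°–39.9°] uniform, h=23: full span → s += 23 → s = 23.0000
seg 2 [39.9°–72.8°] cycloidal, h=14: full span → s += 14 → s = 37.0000
seg 3 [72.8°–163.1°] uniform, h=14: full span → s += 14 → s = 51.0000
seg 4 [163.1°–281.2°] cycloidal, h=13: full span → s += 13 → s = 64.0000
seg 5 [281.2°–360°] uniform, h=9: θ=288.1° here. β=6.9, B=78.8. 9·6.9/78.8 = 0.7881 → s = 64.7881

64.7881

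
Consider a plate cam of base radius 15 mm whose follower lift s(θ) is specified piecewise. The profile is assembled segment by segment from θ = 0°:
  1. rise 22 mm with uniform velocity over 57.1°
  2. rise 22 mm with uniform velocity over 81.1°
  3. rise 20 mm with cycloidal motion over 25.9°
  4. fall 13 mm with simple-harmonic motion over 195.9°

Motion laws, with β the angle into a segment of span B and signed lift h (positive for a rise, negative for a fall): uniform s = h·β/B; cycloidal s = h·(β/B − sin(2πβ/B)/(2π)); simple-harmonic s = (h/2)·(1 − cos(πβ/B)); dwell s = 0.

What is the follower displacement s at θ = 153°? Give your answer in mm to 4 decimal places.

seg 1 [0°–57.1°] uniform, h=22: full span → s += 22 → s = 22.0000
seg 2 [57.1°–138.2°] uniform, h=22: full span → s += 22 → s = 44.0000
seg 3 [138.2°–164.1°] cycloidal, h=20: θ=153° here. β=14.8, B=25.9. 20·(0.5714 − sin(2π·0.5714)/(2π)) = 12.8097 → s = 56.8097

56.8097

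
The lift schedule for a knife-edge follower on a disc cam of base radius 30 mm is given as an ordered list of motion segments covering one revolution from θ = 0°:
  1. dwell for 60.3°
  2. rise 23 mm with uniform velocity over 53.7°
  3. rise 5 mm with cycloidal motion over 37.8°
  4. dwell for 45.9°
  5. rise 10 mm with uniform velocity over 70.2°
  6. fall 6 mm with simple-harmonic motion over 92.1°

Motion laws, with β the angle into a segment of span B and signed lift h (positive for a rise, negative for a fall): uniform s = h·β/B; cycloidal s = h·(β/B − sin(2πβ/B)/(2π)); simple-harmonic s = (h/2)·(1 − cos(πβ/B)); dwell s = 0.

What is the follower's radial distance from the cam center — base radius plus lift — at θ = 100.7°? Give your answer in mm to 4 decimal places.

seg 1 [0°–60.3°] dwell: s stays 0.0000
seg 2 [60.3°–114°] uniform, h=23: θ=100.7° here. β=40.4, B=53.7. 23·40.4/53.7 = 17.3035 → s = 17.3035
radial distance = base radius + s = 30 + 17.3035 = 47.3035

47.3035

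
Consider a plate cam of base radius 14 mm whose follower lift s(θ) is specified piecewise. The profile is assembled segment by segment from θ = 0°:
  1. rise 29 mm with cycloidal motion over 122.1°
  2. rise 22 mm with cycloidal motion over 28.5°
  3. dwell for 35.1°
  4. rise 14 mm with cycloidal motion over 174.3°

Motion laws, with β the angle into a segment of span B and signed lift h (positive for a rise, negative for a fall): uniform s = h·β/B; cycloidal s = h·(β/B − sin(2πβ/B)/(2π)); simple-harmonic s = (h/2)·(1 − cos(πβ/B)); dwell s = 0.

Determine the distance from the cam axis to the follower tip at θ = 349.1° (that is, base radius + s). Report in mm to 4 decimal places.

seg 1 [0°–122.1°] cycloidal, h=29: full span → s += 29 → s = 29.0000
seg 2 [122.1°–150.6°] cycloidal, h=22: full span → s += 22 → s = 51.0000
seg 3 [150.6°–185.7°] dwell: s stays 51.0000
seg 4 [185.7°–360°] cycloidal, h=14: θ=349.1° here. β=163.4, B=174.3. 14·(0.9375 − sin(2π·0.9375)/(2π)) = 13.9776 → s = 64.9776
radial distance = base radius + s = 14 + 64.9776 = 78.9776

78.9776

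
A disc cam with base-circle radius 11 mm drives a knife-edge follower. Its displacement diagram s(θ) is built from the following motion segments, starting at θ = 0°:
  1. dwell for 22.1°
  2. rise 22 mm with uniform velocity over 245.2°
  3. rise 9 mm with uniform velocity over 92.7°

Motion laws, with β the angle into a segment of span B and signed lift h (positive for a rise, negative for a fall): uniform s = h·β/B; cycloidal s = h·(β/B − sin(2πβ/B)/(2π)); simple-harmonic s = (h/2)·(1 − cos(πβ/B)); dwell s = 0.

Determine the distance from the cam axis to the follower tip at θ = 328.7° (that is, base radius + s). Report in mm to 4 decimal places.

seg 1 [0°–22.1°] dwell: s stays 0.0000
seg 2 [22.1°–267.3°] uniform, h=22: full span → s += 22 → s = 22.0000
seg 3 [267.3°–360°] uniform, h=9: θ=328.7° here. β=61.4, B=92.7. 9·61.4/92.7 = 5.9612 → s = 27.9612
radial distance = base radius + s = 11 + 27.9612 = 38.9612

38.9612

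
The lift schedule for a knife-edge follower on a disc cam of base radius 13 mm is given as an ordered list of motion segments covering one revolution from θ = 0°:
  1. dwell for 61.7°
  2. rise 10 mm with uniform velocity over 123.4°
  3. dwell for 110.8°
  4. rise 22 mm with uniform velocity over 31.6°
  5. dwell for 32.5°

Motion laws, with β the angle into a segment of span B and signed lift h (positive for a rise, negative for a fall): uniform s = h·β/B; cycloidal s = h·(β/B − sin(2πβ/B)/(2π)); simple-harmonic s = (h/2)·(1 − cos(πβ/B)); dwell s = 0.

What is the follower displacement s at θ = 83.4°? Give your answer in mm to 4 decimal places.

seg 1 [0°–61.7°] dwell: s stays 0.0000
seg 2 [61.7°–185.1°] uniform, h=10: θ=83.4° here. β=21.7, B=123.4. 10·21.7/123.4 = 1.7585 → s = 1.7585

1.7585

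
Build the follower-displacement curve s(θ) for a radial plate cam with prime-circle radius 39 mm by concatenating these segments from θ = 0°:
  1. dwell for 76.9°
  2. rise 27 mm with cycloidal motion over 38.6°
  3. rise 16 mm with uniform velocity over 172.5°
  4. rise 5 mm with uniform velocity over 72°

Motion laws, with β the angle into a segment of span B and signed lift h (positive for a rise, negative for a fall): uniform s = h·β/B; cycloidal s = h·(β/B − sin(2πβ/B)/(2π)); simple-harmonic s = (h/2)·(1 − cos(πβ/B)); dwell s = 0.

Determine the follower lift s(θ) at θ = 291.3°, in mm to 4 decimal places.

seg 1 [0°–76.9°] dwell: s stays 0.0000
seg 2 [76.9°–115.5°] cycloidal, h=27: full span → s += 27 → s = 27.0000
seg 3 [115.5°–288°] uniform, h=16: full span → s += 16 → s = 43.0000
seg 4 [288°–360°] uniform, h=5: θ=291.3° here. β=3.3, B=72. 5·3.3/72 = 0.2292 → s = 43.2292

43.2292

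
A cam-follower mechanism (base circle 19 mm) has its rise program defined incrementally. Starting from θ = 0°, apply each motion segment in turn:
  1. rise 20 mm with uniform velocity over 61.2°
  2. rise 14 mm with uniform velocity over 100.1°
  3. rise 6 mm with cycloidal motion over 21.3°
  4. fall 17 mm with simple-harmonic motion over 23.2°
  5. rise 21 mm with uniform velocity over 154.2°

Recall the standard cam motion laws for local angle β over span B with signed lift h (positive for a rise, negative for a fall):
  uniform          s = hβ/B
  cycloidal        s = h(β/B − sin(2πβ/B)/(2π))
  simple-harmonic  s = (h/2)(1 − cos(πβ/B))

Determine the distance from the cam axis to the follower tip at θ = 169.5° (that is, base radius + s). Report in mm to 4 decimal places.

seg 1 [0°–61.2°] uniform, h=20: full span → s += 20 → s = 20.0000
seg 2 [61.2°–161.3°] uniform, h=14: full span → s += 14 → s = 34.0000
seg 3 [161.3°–182.6°] cycloidal, h=6: θ=169.5° here. β=8.2, B=21.3. 6·(0.3850 − sin(2π·0.3850)/(2π)) = 1.6782 → s = 35.6782
radial distance = base radius + s = 19 + 35.6782 = 54.6782

54.6782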